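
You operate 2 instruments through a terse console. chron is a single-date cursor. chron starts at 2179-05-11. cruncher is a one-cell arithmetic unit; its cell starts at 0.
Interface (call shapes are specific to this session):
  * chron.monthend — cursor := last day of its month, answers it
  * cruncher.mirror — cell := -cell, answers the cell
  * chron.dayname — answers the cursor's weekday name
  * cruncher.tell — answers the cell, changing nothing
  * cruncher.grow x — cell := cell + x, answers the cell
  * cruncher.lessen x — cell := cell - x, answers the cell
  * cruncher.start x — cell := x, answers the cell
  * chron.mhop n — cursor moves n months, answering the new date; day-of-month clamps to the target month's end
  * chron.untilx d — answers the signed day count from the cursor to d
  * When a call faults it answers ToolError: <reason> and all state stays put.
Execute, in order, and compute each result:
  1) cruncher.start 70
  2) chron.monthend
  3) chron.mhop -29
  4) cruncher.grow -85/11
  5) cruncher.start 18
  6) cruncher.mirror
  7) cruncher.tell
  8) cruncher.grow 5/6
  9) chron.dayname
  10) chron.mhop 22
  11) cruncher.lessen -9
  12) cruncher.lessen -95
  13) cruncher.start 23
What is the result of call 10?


CALL cruncher.start[x: 70]
RET  70
CALL chron.monthend[]
RET  2179-05-31
CALL chron.mhop[n: -29]
RET  2176-12-31
CALL cruncher.grow[x: -85/11]
RET  685/11
CALL cruncher.start[x: 18]
RET  18
CALL cruncher.mirror[]
RET  -18
CALL cruncher.tell[]
RET  -18
CALL cruncher.grow[x: 5/6]
RET  -103/6
CALL chron.dayname[]
RET  Tuesday
CALL chron.mhop[n: 22]
RET  2178-10-31
CALL cruncher.lessen[x: -9]
RET  -49/6
CALL cruncher.lessen[x: -95]
RET  521/6
CALL cruncher.start[x: 23]
RET  23

Answer: 2178-10-31


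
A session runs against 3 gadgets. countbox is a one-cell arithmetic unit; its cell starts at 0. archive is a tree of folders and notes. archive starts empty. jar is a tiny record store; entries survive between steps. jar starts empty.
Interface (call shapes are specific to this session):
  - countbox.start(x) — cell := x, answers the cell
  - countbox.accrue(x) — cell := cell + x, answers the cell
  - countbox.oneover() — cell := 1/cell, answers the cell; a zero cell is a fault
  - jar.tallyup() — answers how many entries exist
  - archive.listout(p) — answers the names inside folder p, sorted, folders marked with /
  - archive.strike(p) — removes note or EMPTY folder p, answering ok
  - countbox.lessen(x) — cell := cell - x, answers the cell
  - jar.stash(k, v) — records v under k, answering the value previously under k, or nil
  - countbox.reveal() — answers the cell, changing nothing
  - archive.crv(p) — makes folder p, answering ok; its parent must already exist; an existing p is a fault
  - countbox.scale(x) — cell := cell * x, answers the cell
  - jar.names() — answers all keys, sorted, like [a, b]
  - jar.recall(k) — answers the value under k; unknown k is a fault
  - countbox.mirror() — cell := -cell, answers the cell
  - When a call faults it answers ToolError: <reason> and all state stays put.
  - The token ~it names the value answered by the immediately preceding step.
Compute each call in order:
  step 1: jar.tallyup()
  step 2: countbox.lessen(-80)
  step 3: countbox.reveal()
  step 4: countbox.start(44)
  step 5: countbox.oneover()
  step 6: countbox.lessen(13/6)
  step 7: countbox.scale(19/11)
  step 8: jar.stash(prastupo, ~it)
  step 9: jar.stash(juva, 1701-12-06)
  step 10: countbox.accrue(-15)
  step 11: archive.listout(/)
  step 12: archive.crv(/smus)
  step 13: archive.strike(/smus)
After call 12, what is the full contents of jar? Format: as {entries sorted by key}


Answer: {juva=1701-12-06, prastupo=-5377/1452}

Derivation:
;; jar.tallyup() ~> 0
;; countbox.lessen(x='-80') ~> 80
;; countbox.reveal() ~> 80
;; countbox.start(x='44') ~> 44
;; countbox.oneover() ~> 1/44
;; countbox.lessen(x='13/6') ~> -283/132
;; countbox.scale(x='19/11') ~> -5377/1452
;; jar.stash(k='prastupo', v='~it') ~> nil
;; jar.stash(k='juva', v='1701-12-06') ~> nil
;; countbox.accrue(x='-15') ~> -27157/1452
;; archive.listout(p='/') ~> []
;; archive.crv(p='/smus') ~> ok
;; archive.strike(p='/smus') ~> ok


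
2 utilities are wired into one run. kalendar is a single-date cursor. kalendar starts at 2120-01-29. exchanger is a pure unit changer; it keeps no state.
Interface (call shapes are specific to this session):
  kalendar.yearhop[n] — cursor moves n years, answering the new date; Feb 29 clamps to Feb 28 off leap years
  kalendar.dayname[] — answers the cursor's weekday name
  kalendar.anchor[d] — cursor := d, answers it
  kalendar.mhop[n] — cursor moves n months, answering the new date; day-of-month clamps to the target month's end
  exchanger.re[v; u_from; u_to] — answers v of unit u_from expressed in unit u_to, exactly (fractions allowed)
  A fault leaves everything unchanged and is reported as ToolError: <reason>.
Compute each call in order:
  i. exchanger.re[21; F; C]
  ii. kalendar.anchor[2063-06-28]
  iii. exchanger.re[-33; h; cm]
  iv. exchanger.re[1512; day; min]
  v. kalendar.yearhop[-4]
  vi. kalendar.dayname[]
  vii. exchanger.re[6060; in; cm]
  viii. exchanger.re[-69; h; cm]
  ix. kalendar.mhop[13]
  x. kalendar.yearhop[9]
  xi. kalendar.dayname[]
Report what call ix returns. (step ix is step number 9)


→ exchanger.re(v→21, u_from→F, u_to→C)
← -55/9
→ kalendar.anchor(d→2063-06-28)
← 2063-06-28
→ exchanger.re(v→-33, u_from→h, u_to→cm)
← ToolError: incompatible units
→ exchanger.re(v→1512, u_from→day, u_to→min)
← 2177280
→ kalendar.yearhop(n→-4)
← 2059-06-28
→ kalendar.dayname()
← Saturday
→ exchanger.re(v→6060, u_from→in, u_to→cm)
← 76962/5
→ exchanger.re(v→-69, u_from→h, u_to→cm)
← ToolError: incompatible units
→ kalendar.mhop(n→13)
← 2060-07-28
→ kalendar.yearhop(n→9)
← 2069-07-28
→ kalendar.dayname()
← Sunday

Answer: 2060-07-28


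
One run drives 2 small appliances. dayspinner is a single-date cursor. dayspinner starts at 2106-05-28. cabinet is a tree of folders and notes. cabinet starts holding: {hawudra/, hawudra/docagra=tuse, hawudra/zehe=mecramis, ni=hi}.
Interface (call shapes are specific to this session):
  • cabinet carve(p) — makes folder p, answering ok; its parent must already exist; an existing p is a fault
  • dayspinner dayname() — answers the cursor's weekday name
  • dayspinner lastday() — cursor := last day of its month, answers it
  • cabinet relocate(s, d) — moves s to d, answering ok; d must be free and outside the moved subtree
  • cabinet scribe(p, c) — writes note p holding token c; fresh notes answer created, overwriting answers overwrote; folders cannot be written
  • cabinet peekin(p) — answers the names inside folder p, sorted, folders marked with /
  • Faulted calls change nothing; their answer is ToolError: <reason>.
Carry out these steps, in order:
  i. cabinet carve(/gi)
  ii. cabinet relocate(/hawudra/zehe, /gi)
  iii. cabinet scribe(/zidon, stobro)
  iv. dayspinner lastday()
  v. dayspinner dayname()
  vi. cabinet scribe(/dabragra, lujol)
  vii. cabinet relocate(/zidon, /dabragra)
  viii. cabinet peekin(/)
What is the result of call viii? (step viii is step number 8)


Answer: [dabragra, gi/, hawudra/, ni, zidon]

Derivation:
·→ cabinet carve(p: /gi)
·← ok
·→ cabinet relocate(s: /hawudra/zehe, d: /gi)
·← ToolError: exists
·→ cabinet scribe(p: /zidon, c: stobro)
·← created
·→ dayspinner lastday()
·← 2106-05-31
·→ dayspinner dayname()
·← Monday
·→ cabinet scribe(p: /dabragra, c: lujol)
·← created
·→ cabinet relocate(s: /zidon, d: /dabragra)
·← ToolError: exists
·→ cabinet peekin(p: /)
·← [dabragra, gi/, hawudra/, ni, zidon]


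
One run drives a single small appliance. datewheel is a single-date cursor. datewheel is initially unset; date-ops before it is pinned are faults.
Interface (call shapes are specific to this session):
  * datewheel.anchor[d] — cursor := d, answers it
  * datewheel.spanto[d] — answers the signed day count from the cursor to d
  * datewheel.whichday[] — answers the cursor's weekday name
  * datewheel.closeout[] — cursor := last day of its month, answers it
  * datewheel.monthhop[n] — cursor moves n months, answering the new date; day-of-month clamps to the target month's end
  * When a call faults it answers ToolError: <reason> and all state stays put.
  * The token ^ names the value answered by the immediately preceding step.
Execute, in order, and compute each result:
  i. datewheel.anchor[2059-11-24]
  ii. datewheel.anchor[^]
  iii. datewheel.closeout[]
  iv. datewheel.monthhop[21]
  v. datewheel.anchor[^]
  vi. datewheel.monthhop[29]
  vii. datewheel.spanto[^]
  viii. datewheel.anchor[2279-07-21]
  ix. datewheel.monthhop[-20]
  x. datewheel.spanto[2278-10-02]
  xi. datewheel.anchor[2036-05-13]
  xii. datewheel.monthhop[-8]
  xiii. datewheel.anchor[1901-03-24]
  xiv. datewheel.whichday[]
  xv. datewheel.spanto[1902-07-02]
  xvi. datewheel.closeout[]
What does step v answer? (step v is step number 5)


>>> anchor d→2059-11-24
[out] 2059-11-24
>>> anchor d→^
[out] 2059-11-24
>>> closeout
[out] 2059-11-30
>>> monthhop n→21
[out] 2061-08-30
>>> anchor d→^
[out] 2061-08-30
>>> monthhop n→29
[out] 2064-01-30
>>> spanto d→^
[out] 0
>>> anchor d→2279-07-21
[out] 2279-07-21
>>> monthhop n→-20
[out] 2277-11-21
>>> spanto d→2278-10-02
[out] 315
>>> anchor d→2036-05-13
[out] 2036-05-13
>>> monthhop n→-8
[out] 2035-09-13
>>> anchor d→1901-03-24
[out] 1901-03-24
>>> whichday
[out] Sunday
>>> spanto d→1902-07-02
[out] 465
>>> closeout
[out] 1901-03-31

Answer: 2061-08-30


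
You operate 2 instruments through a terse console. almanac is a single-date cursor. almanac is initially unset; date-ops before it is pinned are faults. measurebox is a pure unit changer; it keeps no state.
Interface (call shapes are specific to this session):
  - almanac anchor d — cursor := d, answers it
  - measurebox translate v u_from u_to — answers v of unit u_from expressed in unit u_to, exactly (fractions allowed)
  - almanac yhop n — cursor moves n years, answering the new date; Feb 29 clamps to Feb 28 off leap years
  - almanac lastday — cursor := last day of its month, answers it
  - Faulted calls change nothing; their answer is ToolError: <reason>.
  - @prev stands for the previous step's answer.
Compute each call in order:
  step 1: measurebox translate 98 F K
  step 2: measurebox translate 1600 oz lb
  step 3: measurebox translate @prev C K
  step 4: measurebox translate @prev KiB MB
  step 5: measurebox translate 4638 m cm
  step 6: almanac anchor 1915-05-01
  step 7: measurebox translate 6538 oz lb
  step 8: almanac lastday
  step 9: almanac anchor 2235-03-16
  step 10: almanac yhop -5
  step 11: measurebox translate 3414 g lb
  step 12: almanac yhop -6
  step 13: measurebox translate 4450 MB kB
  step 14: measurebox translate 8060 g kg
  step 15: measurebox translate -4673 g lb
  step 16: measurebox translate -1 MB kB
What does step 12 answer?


I invoke measurebox translate on v: 98, u_from: F, u_to: K, giving 18589/60.
Then measurebox translate on v: 1600, u_from: oz, u_to: lb, → 100.
I run measurebox translate on v: @prev, u_from: C, u_to: K, → 7463/20.
I use measurebox translate on v: @prev, u_from: KiB, u_to: MB, — result: 29852/78125.
I use measurebox translate on v: 4638, u_from: m, u_to: cm, giving 463800.
Then almanac anchor on d: 1915-05-01, which returns 1915-05-01.
I run measurebox translate on v: 6538, u_from: oz, u_to: lb: 3269/8.
I call almanac lastday(): 1915-05-31.
Now I run almanac anchor on d: 2235-03-16: 2235-03-16.
I invoke almanac yhop on n: -5, which returns 2230-03-16.
Then measurebox translate on v: 3414, u_from: g, u_to: lb, and observe 341400000/45359237.
I try almanac yhop on n: -6, yielding 2224-03-16.
Calling measurebox translate on v: 4450, u_from: MB, u_to: kB, which returns 4450000.
I use measurebox translate on v: 8060, u_from: g, u_to: kg, and get 403/50.
Invoking measurebox translate on v: -4673, u_from: g, u_to: lb: -467300000/45359237.
I try measurebox translate on v: -1, u_from: MB, u_to: kB, giving -1000.

Answer: 2224-03-16


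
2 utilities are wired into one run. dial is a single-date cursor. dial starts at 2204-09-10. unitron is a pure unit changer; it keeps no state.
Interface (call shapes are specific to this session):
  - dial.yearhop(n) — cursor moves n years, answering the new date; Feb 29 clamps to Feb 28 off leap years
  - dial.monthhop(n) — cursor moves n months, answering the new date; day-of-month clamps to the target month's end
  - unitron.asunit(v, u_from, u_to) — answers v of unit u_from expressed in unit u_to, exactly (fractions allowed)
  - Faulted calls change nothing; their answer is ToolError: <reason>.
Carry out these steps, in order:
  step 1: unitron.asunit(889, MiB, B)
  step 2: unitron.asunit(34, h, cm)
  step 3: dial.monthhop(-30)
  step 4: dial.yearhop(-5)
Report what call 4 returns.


! asunit(v: 889, u_from: MiB, u_to: B) : 932184064
! asunit(v: 34, u_from: h, u_to: cm) : ToolError: incompatible units
! monthhop(n: -30) : 2202-03-10
! yearhop(n: -5) : 2197-03-10

Answer: 2197-03-10


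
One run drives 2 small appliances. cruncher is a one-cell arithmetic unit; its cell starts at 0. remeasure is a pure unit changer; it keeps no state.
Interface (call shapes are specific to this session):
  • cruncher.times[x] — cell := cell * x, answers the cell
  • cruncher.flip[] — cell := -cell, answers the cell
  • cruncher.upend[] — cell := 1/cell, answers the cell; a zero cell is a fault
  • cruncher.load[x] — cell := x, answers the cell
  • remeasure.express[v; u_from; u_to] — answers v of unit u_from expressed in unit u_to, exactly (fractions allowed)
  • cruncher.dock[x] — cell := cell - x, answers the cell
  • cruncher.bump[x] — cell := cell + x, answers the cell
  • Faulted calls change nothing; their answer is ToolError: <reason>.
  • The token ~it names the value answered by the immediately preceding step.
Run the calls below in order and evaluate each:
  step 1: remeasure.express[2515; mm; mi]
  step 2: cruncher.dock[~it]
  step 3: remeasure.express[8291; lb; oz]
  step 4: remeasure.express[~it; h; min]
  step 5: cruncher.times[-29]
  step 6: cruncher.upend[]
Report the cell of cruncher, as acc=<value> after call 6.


Answer: acc=1609344/72935

Derivation:
I use remeasure.express on v→2515, u_from→mm, u_to→mi: 2515/1609344.
Then cruncher.dock on x→~it, and see -2515/1609344.
I try remeasure.express on v→8291, u_from→lb, u_to→oz, and see 132656.
Calling remeasure.express on v→~it, u_from→h, u_to→min, and see 7959360.
I use cruncher.times on x→-29, — result: 72935/1609344.
Next I call cruncher.upend, and observe 1609344/72935.


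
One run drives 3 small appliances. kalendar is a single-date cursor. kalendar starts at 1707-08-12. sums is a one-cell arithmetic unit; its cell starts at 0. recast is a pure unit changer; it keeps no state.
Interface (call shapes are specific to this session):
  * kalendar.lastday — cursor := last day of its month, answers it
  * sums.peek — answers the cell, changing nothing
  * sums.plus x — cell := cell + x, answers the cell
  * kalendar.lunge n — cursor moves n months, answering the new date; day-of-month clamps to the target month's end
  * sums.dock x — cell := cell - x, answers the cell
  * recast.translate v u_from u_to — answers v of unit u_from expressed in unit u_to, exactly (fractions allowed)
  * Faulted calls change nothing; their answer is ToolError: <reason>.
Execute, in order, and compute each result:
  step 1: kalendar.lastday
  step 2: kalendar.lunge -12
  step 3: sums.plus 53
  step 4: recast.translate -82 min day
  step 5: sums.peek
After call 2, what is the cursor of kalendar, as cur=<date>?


Answer: cur=1706-08-31

Derivation:
-- kalendar.lastday() -> 1707-08-31
-- kalendar.lunge(n: -12) -> 1706-08-31
-- sums.plus(x: 53) -> 53
-- recast.translate(v: -82, u_from: min, u_to: day) -> -41/720
-- sums.peek() -> 53


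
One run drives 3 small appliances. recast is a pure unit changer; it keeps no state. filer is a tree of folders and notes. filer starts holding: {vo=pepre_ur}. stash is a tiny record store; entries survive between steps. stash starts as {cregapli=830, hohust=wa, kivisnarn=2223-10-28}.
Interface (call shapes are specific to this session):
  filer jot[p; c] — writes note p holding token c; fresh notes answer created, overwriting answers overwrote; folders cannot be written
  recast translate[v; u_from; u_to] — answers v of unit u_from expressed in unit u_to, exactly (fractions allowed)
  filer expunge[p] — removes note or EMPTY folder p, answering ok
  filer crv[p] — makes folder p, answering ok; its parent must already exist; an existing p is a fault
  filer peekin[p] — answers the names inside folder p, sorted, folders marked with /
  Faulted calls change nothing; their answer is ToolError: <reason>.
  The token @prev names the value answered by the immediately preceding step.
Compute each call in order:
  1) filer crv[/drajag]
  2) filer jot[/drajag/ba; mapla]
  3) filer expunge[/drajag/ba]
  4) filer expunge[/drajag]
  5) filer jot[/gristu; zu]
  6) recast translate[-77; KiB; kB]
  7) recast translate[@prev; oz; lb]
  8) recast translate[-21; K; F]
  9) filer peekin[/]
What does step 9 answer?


Answer: [gristu, vo]

Derivation:
> filer crv p→/drajag
= ok
> filer jot p→/drajag/ba c→mapla
= created
> filer expunge p→/drajag/ba
= ok
> filer expunge p→/drajag
= ok
> filer jot p→/gristu c→zu
= created
> recast translate v→-77 u_from→KiB u_to→kB
= -9856/125
> recast translate v→@prev u_from→oz u_to→lb
= -616/125
> recast translate v→-21 u_from→K u_to→F
= -49747/100
> filer peekin p→/
= [gristu, vo]


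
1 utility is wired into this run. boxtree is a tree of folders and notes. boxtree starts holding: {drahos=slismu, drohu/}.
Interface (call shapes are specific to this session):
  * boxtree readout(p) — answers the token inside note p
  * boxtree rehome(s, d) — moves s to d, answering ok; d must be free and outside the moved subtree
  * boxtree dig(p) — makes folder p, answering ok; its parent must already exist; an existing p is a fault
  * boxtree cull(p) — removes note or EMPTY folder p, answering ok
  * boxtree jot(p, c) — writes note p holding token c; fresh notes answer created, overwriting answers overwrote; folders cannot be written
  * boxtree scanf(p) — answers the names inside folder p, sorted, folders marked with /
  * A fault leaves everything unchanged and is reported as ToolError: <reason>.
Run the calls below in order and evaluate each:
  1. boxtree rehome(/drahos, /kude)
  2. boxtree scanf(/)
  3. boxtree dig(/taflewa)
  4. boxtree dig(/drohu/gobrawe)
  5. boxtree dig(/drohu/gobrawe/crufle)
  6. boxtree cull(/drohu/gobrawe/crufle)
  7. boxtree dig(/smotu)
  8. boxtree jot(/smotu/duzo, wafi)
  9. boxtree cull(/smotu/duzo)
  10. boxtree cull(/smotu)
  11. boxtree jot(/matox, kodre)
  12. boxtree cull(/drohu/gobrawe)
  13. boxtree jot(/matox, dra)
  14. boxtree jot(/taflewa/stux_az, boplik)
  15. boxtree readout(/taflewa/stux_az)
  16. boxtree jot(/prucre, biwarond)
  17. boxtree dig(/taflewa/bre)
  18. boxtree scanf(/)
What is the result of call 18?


! 1. boxtree rehome(s='/drahos', d='/kude') => ok
! 2. boxtree scanf(p='/') => [drohu/, kude]
! 3. boxtree dig(p='/taflewa') => ok
! 4. boxtree dig(p='/drohu/gobrawe') => ok
! 5. boxtree dig(p='/drohu/gobrawe/crufle') => ok
! 6. boxtree cull(p='/drohu/gobrawe/crufle') => ok
! 7. boxtree dig(p='/smotu') => ok
! 8. boxtree jot(p='/smotu/duzo', c='wafi') => created
! 9. boxtree cull(p='/smotu/duzo') => ok
! 10. boxtree cull(p='/smotu') => ok
! 11. boxtree jot(p='/matox', c='kodre') => created
! 12. boxtree cull(p='/drohu/gobrawe') => ok
! 13. boxtree jot(p='/matox', c='dra') => overwrote
! 14. boxtree jot(p='/taflewa/stux_az', c='boplik') => created
! 15. boxtree readout(p='/taflewa/stux_az') => boplik
! 16. boxtree jot(p='/prucre', c='biwarond') => created
! 17. boxtree dig(p='/taflewa/bre') => ok
! 18. boxtree scanf(p='/') => [drohu/, kude, matox, prucre, taflewa/]

Answer: [drohu/, kude, matox, prucre, taflewa/]


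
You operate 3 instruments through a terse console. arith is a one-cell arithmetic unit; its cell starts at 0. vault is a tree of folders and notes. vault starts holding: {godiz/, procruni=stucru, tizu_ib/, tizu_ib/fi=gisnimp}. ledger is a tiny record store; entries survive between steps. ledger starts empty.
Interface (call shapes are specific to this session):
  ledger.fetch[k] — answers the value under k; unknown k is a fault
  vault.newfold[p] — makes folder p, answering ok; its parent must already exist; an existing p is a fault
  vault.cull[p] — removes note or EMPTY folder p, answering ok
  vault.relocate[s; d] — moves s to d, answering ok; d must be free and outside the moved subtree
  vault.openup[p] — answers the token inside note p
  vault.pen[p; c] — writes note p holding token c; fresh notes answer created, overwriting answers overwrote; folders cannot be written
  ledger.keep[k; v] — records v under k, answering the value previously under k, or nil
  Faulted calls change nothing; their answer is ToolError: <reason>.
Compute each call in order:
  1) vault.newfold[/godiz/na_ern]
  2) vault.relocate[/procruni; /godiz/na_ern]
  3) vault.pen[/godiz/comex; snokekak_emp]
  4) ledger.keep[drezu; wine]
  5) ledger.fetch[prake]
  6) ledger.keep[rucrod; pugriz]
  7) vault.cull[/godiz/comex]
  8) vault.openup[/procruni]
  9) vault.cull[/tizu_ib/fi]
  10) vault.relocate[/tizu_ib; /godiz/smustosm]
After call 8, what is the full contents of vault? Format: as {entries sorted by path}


→ vault.newfold(p='/godiz/na_ern')
← ok
→ vault.relocate(s='/procruni', d='/godiz/na_ern')
← ToolError: exists
→ vault.pen(p='/godiz/comex', c='snokekak_emp')
← created
→ ledger.keep(k='drezu', v='wine')
← nil
→ ledger.fetch(k='prake')
← ToolError: no such key prake
→ ledger.keep(k='rucrod', v='pugriz')
← nil
→ vault.cull(p='/godiz/comex')
← ok
→ vault.openup(p='/procruni')
← stucru
→ vault.cull(p='/tizu_ib/fi')
← ok
→ vault.relocate(s='/tizu_ib', d='/godiz/smustosm')
← ok

Answer: {godiz/, godiz/na_ern/, procruni=stucru, tizu_ib/, tizu_ib/fi=gisnimp}


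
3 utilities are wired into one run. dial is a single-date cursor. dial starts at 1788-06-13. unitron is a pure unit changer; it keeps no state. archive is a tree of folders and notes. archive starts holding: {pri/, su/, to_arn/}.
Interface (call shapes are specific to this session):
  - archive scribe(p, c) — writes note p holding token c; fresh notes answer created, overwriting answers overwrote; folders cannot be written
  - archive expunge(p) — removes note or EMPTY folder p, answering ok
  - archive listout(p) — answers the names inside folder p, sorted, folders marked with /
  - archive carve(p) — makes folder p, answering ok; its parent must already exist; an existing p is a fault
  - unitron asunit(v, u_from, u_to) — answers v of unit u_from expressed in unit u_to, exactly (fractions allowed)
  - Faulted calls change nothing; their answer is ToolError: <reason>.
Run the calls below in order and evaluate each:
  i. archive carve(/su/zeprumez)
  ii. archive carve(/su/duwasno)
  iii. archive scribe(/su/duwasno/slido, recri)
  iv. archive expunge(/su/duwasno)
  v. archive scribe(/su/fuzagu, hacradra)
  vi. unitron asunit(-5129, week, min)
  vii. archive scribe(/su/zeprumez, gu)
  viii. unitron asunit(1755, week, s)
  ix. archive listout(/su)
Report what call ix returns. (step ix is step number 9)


Answer: [duwasno/, fuzagu, zeprumez/]

Derivation:
# 1. archive carve(/su/zeprumez) -> ok
# 2. archive carve(/su/duwasno) -> ok
# 3. archive scribe(/su/duwasno/slido, recri) -> created
# 4. archive expunge(/su/duwasno) -> ToolError: not empty
# 5. archive scribe(/su/fuzagu, hacradra) -> created
# 6. unitron asunit(-5129, week, min) -> -51700320
# 7. archive scribe(/su/zeprumez, gu) -> ToolError: is a directory
# 8. unitron asunit(1755, week, s) -> 1061424000
# 9. archive listout(/su) -> [duwasno/, fuzagu, zeprumez/]


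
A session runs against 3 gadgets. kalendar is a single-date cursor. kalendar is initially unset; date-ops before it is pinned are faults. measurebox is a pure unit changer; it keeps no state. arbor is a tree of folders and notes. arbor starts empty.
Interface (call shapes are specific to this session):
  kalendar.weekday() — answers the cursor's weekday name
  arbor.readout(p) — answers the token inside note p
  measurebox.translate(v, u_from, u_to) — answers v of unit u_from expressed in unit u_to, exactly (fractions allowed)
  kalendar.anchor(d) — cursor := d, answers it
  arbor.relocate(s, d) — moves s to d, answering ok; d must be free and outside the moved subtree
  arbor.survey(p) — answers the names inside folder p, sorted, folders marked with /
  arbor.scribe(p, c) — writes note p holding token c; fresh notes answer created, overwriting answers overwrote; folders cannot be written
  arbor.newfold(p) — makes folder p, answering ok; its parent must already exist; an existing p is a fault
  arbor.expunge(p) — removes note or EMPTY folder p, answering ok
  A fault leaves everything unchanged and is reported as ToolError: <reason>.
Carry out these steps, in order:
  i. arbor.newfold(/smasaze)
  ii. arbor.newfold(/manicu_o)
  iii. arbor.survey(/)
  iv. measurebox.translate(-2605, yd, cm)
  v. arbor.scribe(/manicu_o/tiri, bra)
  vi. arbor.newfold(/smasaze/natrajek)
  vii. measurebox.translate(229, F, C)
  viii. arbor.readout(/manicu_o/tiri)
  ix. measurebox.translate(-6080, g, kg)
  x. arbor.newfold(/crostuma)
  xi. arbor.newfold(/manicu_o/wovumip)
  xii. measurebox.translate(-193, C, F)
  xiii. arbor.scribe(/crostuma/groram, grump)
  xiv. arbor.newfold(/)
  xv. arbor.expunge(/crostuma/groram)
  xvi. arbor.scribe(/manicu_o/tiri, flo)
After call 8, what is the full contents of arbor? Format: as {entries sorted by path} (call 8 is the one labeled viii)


Answer: {manicu_o/, manicu_o/tiri=bra, smasaze/, smasaze/natrajek/}

Derivation:
-- arbor.newfold(p: /smasaze) -> ok
-- arbor.newfold(p: /manicu_o) -> ok
-- arbor.survey(p: /) -> [manicu_o/, smasaze/]
-- measurebox.translate(v: -2605, u_from: yd, u_to: cm) -> -1191006/5
-- arbor.scribe(p: /manicu_o/tiri, c: bra) -> created
-- arbor.newfold(p: /smasaze/natrajek) -> ok
-- measurebox.translate(v: 229, u_from: F, u_to: C) -> 985/9
-- arbor.readout(p: /manicu_o/tiri) -> bra
-- measurebox.translate(v: -6080, u_from: g, u_to: kg) -> -152/25
-- arbor.newfold(p: /crostuma) -> ok
-- arbor.newfold(p: /manicu_o/wovumip) -> ok
-- measurebox.translate(v: -193, u_from: C, u_to: F) -> -1577/5
-- arbor.scribe(p: /crostuma/groram, c: grump) -> created
-- arbor.newfold(p: /) -> ToolError: exists
-- arbor.expunge(p: /crostuma/groram) -> ok
-- arbor.scribe(p: /manicu_o/tiri, c: flo) -> overwrote


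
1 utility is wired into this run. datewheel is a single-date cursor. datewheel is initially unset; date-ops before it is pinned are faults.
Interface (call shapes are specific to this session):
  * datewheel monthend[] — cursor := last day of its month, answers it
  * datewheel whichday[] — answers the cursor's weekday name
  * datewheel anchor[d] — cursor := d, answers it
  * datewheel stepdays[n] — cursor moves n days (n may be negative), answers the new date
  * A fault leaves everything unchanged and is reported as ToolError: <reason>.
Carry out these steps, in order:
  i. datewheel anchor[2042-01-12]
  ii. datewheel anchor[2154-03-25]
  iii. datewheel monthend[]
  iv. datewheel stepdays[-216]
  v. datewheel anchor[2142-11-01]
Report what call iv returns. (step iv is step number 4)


Answer: 2153-08-27

Derivation:
Step: datewheel anchor[d→2042-01-12]
Result: 2042-01-12
Step: datewheel anchor[d→2154-03-25]
Result: 2154-03-25
Step: datewheel monthend[]
Result: 2154-03-31
Step: datewheel stepdays[n→-216]
Result: 2153-08-27
Step: datewheel anchor[d→2142-11-01]
Result: 2142-11-01


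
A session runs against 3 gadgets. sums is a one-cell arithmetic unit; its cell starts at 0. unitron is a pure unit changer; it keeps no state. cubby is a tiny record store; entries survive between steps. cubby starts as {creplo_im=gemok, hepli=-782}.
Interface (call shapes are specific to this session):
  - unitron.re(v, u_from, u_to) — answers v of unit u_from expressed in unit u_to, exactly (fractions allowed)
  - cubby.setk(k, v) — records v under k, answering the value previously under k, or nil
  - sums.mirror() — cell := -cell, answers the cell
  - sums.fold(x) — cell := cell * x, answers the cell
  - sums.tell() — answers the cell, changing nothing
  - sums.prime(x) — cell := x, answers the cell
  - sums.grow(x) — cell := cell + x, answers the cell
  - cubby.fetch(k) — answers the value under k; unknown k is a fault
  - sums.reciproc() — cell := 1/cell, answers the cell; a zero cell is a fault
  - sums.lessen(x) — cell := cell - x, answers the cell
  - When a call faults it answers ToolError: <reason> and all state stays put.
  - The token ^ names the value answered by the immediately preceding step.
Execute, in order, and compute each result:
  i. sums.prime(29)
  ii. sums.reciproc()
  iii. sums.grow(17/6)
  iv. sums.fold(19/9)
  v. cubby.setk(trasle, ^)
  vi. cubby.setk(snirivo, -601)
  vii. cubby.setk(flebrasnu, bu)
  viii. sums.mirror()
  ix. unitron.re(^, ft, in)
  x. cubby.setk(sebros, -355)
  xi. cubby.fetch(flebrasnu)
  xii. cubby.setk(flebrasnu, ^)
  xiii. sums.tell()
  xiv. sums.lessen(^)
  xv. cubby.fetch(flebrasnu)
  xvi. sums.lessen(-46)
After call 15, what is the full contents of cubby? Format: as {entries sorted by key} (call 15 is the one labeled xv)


I run sums.prime with 29, yielding 29.
I call sums.reciproc, yielding 1/29.
I invoke sums.grow with 17/6, — result: 499/174.
Next I call sums.fold with 19/9, and get 9481/1566.
I try cubby.setk with trasle, ^, and get nil.
Calling cubby.setk with snirivo, -601, and get nil.
Using cubby.setk with flebrasnu, bu, which returns nil.
I invoke sums.mirror, and see -9481/1566.
Next I call unitron.re with ^, ft, in, and observe -18962/261.
I call cubby.setk with sebros, -355: nil.
Next I call cubby.fetch with flebrasnu, — result: bu.
I invoke cubby.setk with flebrasnu, ^, — result: bu.
Using sums.tell(), which returns -9481/1566.
I try sums.lessen with ^, and see 0.
I try cubby.fetch with flebrasnu, giving bu.
Next I call sums.lessen with -46, and see 46.

Answer: {creplo_im=gemok, flebrasnu=bu, hepli=-782, sebros=-355, snirivo=-601, trasle=9481/1566}


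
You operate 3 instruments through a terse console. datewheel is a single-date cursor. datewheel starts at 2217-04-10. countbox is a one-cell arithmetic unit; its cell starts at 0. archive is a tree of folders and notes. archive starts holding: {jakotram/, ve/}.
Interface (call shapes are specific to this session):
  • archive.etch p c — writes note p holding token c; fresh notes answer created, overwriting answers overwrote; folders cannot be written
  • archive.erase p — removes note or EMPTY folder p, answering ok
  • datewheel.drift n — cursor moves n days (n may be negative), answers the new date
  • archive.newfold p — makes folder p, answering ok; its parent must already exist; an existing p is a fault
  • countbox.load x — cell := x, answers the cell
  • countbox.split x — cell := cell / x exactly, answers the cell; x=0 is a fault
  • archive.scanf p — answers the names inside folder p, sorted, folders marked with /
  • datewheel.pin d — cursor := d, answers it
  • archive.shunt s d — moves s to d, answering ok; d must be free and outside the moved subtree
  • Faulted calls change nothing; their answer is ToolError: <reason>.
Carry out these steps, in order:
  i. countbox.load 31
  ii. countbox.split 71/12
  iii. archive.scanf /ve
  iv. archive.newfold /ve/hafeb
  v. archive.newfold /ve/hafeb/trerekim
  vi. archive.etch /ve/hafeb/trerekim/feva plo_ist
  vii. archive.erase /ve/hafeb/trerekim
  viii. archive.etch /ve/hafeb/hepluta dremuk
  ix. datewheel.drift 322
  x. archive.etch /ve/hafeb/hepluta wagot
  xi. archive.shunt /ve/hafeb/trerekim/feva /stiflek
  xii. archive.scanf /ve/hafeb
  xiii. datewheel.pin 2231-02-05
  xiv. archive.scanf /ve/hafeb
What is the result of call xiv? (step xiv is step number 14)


→ countbox.load(x: 31)
← 31
→ countbox.split(x: 71/12)
← 372/71
→ archive.scanf(p: /ve)
← []
→ archive.newfold(p: /ve/hafeb)
← ok
→ archive.newfold(p: /ve/hafeb/trerekim)
← ok
→ archive.etch(p: /ve/hafeb/trerekim/feva, c: plo_ist)
← created
→ archive.erase(p: /ve/hafeb/trerekim)
← ToolError: not empty
→ archive.etch(p: /ve/hafeb/hepluta, c: dremuk)
← created
→ datewheel.drift(n: 322)
← 2218-02-26
→ archive.etch(p: /ve/hafeb/hepluta, c: wagot)
← overwrote
→ archive.shunt(s: /ve/hafeb/trerekim/feva, d: /stiflek)
← ok
→ archive.scanf(p: /ve/hafeb)
← [hepluta, trerekim/]
→ datewheel.pin(d: 2231-02-05)
← 2231-02-05
→ archive.scanf(p: /ve/hafeb)
← [hepluta, trerekim/]

Answer: [hepluta, trerekim/]


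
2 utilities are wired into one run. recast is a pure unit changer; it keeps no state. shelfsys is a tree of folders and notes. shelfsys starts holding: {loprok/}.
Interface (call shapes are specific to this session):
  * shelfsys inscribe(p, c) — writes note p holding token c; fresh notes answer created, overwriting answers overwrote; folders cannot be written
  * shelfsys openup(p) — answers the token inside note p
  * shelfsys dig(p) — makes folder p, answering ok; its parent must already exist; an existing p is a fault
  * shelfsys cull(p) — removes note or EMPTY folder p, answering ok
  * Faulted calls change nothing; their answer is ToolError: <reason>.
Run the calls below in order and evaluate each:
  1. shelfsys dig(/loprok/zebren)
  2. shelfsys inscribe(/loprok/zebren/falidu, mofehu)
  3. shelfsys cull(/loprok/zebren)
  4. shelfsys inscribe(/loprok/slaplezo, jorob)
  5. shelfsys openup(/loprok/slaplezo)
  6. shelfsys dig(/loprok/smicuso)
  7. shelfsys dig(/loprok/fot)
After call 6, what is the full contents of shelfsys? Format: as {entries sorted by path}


Answer: {loprok/, loprok/slaplezo=jorob, loprok/smicuso/, loprok/zebren/, loprok/zebren/falidu=mofehu}

Derivation:
Do: shelfsys dig[p→/loprok/zebren]
See: ok
Do: shelfsys inscribe[p→/loprok/zebren/falidu; c→mofehu]
See: created
Do: shelfsys cull[p→/loprok/zebren]
See: ToolError: not empty
Do: shelfsys inscribe[p→/loprok/slaplezo; c→jorob]
See: created
Do: shelfsys openup[p→/loprok/slaplezo]
See: jorob
Do: shelfsys dig[p→/loprok/smicuso]
See: ok
Do: shelfsys dig[p→/loprok/fot]
See: ok


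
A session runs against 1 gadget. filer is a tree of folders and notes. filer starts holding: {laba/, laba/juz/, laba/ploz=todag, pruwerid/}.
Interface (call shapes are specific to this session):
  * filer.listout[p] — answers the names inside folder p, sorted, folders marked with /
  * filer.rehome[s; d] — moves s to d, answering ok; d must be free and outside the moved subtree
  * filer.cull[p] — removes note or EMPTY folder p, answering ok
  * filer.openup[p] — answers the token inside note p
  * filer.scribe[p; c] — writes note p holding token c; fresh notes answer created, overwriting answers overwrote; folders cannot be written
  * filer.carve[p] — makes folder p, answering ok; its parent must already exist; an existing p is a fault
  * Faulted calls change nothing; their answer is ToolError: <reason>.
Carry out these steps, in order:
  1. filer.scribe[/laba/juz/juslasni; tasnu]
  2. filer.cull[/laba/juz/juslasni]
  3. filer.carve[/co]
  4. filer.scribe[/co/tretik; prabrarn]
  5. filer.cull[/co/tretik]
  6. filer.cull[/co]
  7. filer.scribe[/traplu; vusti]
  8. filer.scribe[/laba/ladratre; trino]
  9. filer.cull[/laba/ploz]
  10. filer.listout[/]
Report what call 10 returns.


Answer: [laba/, pruwerid/, traplu]

Derivation:
Using filer.scribe on /laba/juz/juslasni, tasnu, and observe created.
I call filer.cull on /laba/juz/juslasni, which returns ok.
I use filer.carve on /co, — result: ok.
I invoke filer.scribe on /co/tretik, prabrarn, and get created.
I try filer.cull on /co/tretik, and observe ok.
Then filer.cull on /co, yielding ok.
Invoking filer.scribe on /traplu, vusti, which returns created.
Then filer.scribe on /laba/ladratre, trino, — result: created.
I invoke filer.cull on /laba/ploz, which returns ok.
Now I run filer.listout on /, which returns [laba/, pruwerid/, traplu].


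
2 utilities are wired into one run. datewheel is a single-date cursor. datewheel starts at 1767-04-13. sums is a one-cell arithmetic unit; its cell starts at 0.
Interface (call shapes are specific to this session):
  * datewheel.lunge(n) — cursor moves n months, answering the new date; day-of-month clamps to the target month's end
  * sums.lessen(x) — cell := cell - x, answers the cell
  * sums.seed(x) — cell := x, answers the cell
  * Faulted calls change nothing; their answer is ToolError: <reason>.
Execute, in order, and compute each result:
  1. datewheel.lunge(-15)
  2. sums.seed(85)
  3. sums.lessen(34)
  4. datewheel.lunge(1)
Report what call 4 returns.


Answer: 1766-02-13

Derivation:
# 1. datewheel.lunge(-15) ~> 1766-01-13
# 2. sums.seed(85) ~> 85
# 3. sums.lessen(34) ~> 51
# 4. datewheel.lunge(1) ~> 1766-02-13


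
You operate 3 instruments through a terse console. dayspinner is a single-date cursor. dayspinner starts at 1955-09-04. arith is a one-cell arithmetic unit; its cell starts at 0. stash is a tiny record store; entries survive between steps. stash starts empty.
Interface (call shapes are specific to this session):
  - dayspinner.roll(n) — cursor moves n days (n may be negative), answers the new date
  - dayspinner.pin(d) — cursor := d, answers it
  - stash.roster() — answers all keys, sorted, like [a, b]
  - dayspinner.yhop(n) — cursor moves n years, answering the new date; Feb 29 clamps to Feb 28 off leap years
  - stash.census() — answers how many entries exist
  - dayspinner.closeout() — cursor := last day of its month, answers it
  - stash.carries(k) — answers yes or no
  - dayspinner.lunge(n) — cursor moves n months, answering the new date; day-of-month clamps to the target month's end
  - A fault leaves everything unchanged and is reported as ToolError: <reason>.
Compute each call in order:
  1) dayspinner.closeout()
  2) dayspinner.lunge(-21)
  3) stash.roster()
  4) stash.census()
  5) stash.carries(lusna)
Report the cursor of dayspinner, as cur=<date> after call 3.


Answer: cur=1953-12-30

Derivation:
$ dayspinner.closeout
= 1955-09-30
$ dayspinner.lunge -21
= 1953-12-30
$ stash.roster
= []
$ stash.census
= 0
$ stash.carries lusna
= no


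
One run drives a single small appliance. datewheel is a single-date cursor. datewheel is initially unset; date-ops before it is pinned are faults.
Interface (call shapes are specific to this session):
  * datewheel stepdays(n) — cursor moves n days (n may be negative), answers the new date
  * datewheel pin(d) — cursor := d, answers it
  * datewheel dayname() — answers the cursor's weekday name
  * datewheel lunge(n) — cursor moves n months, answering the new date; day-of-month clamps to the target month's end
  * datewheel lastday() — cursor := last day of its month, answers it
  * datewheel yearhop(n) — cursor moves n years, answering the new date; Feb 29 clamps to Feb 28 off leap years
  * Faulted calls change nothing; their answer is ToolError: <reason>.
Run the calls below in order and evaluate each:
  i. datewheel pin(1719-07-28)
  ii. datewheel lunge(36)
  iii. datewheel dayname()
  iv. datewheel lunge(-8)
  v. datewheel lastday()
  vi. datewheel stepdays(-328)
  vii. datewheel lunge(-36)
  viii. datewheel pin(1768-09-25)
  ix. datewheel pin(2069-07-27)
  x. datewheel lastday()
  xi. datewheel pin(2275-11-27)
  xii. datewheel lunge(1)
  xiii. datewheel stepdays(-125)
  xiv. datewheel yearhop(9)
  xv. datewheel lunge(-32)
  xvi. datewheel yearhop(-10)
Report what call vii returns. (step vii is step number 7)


·→ datewheel pin(d: 1719-07-28)
·← 1719-07-28
·→ datewheel lunge(n: 36)
·← 1722-07-28
·→ datewheel dayname()
·← Tuesday
·→ datewheel lunge(n: -8)
·← 1721-11-28
·→ datewheel lastday()
·← 1721-11-30
·→ datewheel stepdays(n: -328)
·← 1721-01-06
·→ datewheel lunge(n: -36)
·← 1718-01-06
·→ datewheel pin(d: 1768-09-25)
·← 1768-09-25
·→ datewheel pin(d: 2069-07-27)
·← 2069-07-27
·→ datewheel lastday()
·← 2069-07-31
·→ datewheel pin(d: 2275-11-27)
·← 2275-11-27
·→ datewheel lunge(n: 1)
·← 2275-12-27
·→ datewheel stepdays(n: -125)
·← 2275-08-24
·→ datewheel yearhop(n: 9)
·← 2284-08-24
·→ datewheel lunge(n: -32)
·← 2281-12-24
·→ datewheel yearhop(n: -10)
·← 2271-12-24

Answer: 1718-01-06
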